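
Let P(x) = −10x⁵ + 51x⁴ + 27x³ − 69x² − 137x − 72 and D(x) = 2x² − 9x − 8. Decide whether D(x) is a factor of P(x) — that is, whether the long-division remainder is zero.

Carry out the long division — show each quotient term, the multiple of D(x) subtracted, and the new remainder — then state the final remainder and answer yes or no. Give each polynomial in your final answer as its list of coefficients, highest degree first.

Step 1: lead(−10x⁵ + 51x⁴ + 27x³ − 69x² − 137x − 72) ÷ lead(D) = −10x⁵ ÷ 2x² = −5x³. Subtract (−5x³)·D = −10x⁵ + 45x⁴ + 40x³. Remainder: 6x⁴ − 13x³ − 69x² − 137x − 72.
Step 2: lead(6x⁴ − 13x³ − 69x² − 137x − 72) ÷ lead(D) = 6x⁴ ÷ 2x² = 3x². Subtract (3x²)·D = 6x⁴ − 27x³ − 24x². Remainder: 14x³ − 45x² − 137x − 72.
Step 3: lead(14x³ − 45x² − 137x − 72) ÷ lead(D) = 14x³ ÷ 2x² = 7x. Subtract (7x)·D = 14x³ − 63x² − 56x. Remainder: 18x² − 81x − 72.
Step 4: lead(18x² − 81x − 72) ÷ lead(D) = 18x² ÷ 2x² = 9. Subtract (9)·D = 18x² − 81x − 72. Remainder: 0.

R = [0], so D(x) is a factor of P(x). yes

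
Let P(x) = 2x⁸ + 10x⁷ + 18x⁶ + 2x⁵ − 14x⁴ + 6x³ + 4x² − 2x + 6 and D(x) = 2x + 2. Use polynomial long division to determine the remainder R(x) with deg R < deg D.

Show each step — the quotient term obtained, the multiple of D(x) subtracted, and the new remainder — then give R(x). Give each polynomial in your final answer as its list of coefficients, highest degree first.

R = [0]

Step 1: lead(2x⁸ + 10x⁷ + 18x⁶ + 2x⁵ − 14x⁴ + 6x³ + 4x² − 2x + 6) ÷ lead(D) = 2x⁸ ÷ 2x = x⁷. Subtract (x⁷)·D = 2x⁸ + 2x⁷. Remainder: 8x⁷ + 18x⁶ + 2x⁵ − 14x⁴ + 6x³ + 4x² − 2x + 6.
Step 2: lead(8x⁷ + 18x⁶ + 2x⁵ − 14x⁴ + 6x³ + 4x² − 2x + 6) ÷ lead(D) = 8x⁷ ÷ 2x = 4x⁶. Subtract (4x⁶)·D = 8x⁷ + 8x⁶. Remainder: 10x⁶ + 2x⁵ − 14x⁴ + 6x³ + 4x² − 2x + 6.
Step 3: lead(10x⁶ + 2x⁵ − 14x⁴ + 6x³ + 4x² − 2x + 6) ÷ lead(D) = 10x⁶ ÷ 2x = 5x⁵. Subtract (5x⁵)·D = 10x⁶ + 10x⁵. Remainder: −8x⁵ − 14x⁴ + 6x³ + 4x² − 2x + 6.
Step 4: lead(−8x⁵ − 14x⁴ + 6x³ + 4x² − 2x + 6) ÷ lead(D) = −8x⁵ ÷ 2x = −4x⁴. Subtract (−4x⁴)·D = −8x⁵ − 8x⁴. Remainder: −6x⁴ + 6x³ + 4x² − 2x + 6.
Step 5: lead(−6x⁴ + 6x³ + 4x² − 2x + 6) ÷ lead(D) = −6x⁴ ÷ 2x = −3x³. Subtract (−3x³)·D = −6x⁴ − 6x³. Remainder: 12x³ + 4x² − 2x + 6.
Step 6: lead(12x³ + 4x² − 2x + 6) ÷ lead(D) = 12x³ ÷ 2x = 6x². Subtract (6x²)·D = 12x³ + 12x². Remainder: −8x² − 2x + 6.
Step 7: lead(−8x² − 2x + 6) ÷ lead(D) = −8x² ÷ 2x = −4x. Subtract (−4x)·D = −8x² − 8x. Remainder: 6x + 6.
Step 8: lead(6x + 6) ÷ lead(D) = 6x ÷ 2x = 3. Subtract (3)·D = 6x + 6. Remainder: 0.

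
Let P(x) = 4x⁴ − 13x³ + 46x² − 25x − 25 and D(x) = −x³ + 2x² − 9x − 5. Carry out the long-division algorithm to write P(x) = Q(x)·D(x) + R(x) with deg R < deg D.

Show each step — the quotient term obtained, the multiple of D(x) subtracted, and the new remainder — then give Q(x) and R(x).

Q(x) = −4x + 5; R(x) = 0

Step 1: lead(4x⁴ − 13x³ + 46x² − 25x − 25) ÷ lead(D) = 4x⁴ ÷ −x³ = −4x. Subtract (−4x)·D = 4x⁴ − 8x³ + 36x² + 20x. Remainder: −5x³ + 10x² − 45x − 25.
Step 2: lead(−5x³ + 10x² − 45x − 25) ÷ lead(D) = −5x³ ÷ −x³ = 5. Subtract (5)·D = −5x³ + 10x² − 45x − 25. Remainder: 0.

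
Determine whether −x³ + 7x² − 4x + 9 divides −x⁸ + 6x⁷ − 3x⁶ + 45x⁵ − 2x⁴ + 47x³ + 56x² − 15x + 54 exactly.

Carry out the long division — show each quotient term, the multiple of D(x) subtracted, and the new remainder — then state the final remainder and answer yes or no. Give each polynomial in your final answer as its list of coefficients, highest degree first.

Step 1: lead(−x⁸ + 6x⁷ − 3x⁶ + 45x⁵ − 2x⁴ + 47x³ + 56x² − 15x + 54) ÷ lead(D) = −x⁸ ÷ −x³ = x⁵. Subtract (x⁵)·D = −x⁸ + 7x⁷ − 4x⁶ + 9x⁵. Remainder: −x⁷ + x⁶ + 36x⁵ − 2x⁴ + 47x³ + 56x² − 15x + 54.
Step 2: lead(−x⁷ + x⁶ + 36x⁵ − 2x⁴ + 47x³ + 56x² − 15x + 54) ÷ lead(D) = −x⁷ ÷ −x³ = x⁴. Subtract (x⁴)·D = −x⁷ + 7x⁶ − 4x⁵ + 9x⁴. Remainder: −6x⁶ + 40x⁵ − 11x⁴ + 47x³ + 56x² − 15x + 54.
Step 3: lead(−6x⁶ + 40x⁵ − 11x⁴ + 47x³ + 56x² − 15x + 54) ÷ lead(D) = −6x⁶ ÷ −x³ = 6x³. Subtract (6x³)·D = −6x⁶ + 42x⁵ − 24x⁴ + 54x³. Remainder: −2x⁵ + 13x⁴ − 7x³ + 56x² − 15x + 54.
Step 4: lead(−2x⁵ + 13x⁴ − 7x³ + 56x² − 15x + 54) ÷ lead(D) = −2x⁵ ÷ −x³ = 2x². Subtract (2x²)·D = −2x⁵ + 14x⁴ − 8x³ + 18x². Remainder: −x⁴ + x³ + 38x² − 15x + 54.
Step 5: lead(−x⁴ + x³ + 38x² − 15x + 54) ÷ lead(D) = −x⁴ ÷ −x³ = x. Subtract (x)·D = −x⁴ + 7x³ − 4x² + 9x. Remainder: −6x³ + 42x² − 24x + 54.
Step 6: lead(−6x³ + 42x² − 24x + 54) ÷ lead(D) = −6x³ ÷ −x³ = 6. Subtract (6)·D = −6x³ + 42x² − 24x + 54. Remainder: 0.

R = [0], so D(x) is a factor of P(x). yes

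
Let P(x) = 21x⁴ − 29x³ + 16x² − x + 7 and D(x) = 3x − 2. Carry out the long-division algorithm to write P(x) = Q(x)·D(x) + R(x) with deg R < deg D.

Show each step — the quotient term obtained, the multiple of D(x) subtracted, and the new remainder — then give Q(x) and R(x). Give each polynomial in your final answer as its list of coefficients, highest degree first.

Step 1: lead(21x⁴ − 29x³ + 16x² − x + 7) ÷ lead(D) = 21x⁴ ÷ 3x = 7x³. Subtract (7x³)·D = 21x⁴ − 14x³. Remainder: −15x³ + 16x² − x + 7.
Step 2: lead(−15x³ + 16x² − x + 7) ÷ lead(D) = −15x³ ÷ 3x = −5x². Subtract (−5x²)·D = −15x³ + 10x². Remainder: 6x² − x + 7.
Step 3: lead(6x² − x + 7) ÷ lead(D) = 6x² ÷ 3x = 2x. Subtract (2x)·D = 6x² − 4x. Remainder: 3x + 7.
Step 4: lead(3x + 7) ÷ lead(D) = 3x ÷ 3x = 1. Subtract (1)·D = 3x − 2. Remainder: 9.

Q = [7, -5, 2, 1]; R = [9]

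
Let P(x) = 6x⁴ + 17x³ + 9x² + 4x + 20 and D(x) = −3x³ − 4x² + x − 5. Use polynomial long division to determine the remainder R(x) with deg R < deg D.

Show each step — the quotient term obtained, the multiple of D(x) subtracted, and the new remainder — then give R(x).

Step 1: lead(6x⁴ + 17x³ + 9x² + 4x + 20) ÷ lead(D) = 6x⁴ ÷ −3x³ = −2x. Subtract (−2x)·D = 6x⁴ + 8x³ − 2x² + 10x. Remainder: 9x³ + 11x² − 6x + 20.
Step 2: lead(9x³ + 11x² − 6x + 20) ÷ lead(D) = 9x³ ÷ −3x³ = −3. Subtract (−3)·D = 9x³ + 12x² − 3x + 15. Remainder: −x² − 3x + 5.

R(x) = −x² − 3x + 5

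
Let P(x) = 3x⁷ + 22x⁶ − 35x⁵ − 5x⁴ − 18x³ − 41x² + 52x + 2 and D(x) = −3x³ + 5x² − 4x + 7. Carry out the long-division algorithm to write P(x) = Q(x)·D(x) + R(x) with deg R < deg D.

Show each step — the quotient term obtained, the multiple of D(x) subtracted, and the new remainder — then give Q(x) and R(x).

Q(x) = −x⁴ − 9x³ − 2x² + 8x + 1; R(x) = −5

Step 1: lead(3x⁷ + 22x⁶ − 35x⁵ − 5x⁴ − 18x³ − 41x² + 52x + 2) ÷ lead(D) = 3x⁷ ÷ −3x³ = −x⁴. Subtract (−x⁴)·D = 3x⁷ − 5x⁶ + 4x⁵ − 7x⁴. Remainder: 27x⁶ − 39x⁵ + 2x⁴ − 18x³ − 41x² + 52x + 2.
Step 2: lead(27x⁶ − 39x⁵ + 2x⁴ − 18x³ − 41x² + 52x + 2) ÷ lead(D) = 27x⁶ ÷ −3x³ = −9x³. Subtract (−9x³)·D = 27x⁶ − 45x⁵ + 36x⁴ − 63x³. Remainder: 6x⁵ − 34x⁴ + 45x³ − 41x² + 52x + 2.
Step 3: lead(6x⁵ − 34x⁴ + 45x³ − 41x² + 52x + 2) ÷ lead(D) = 6x⁵ ÷ −3x³ = −2x². Subtract (−2x²)·D = 6x⁵ − 10x⁴ + 8x³ − 14x². Remainder: −24x⁴ + 37x³ − 27x² + 52x + 2.
Step 4: lead(−24x⁴ + 37x³ − 27x² + 52x + 2) ÷ lead(D) = −24x⁴ ÷ −3x³ = 8x. Subtract (8x)·D = −24x⁴ + 40x³ − 32x² + 56x. Remainder: −3x³ + 5x² − 4x + 2.
Step 5: lead(−3x³ + 5x² − 4x + 2) ÷ lead(D) = −3x³ ÷ −3x³ = 1. Subtract (1)·D = −3x³ + 5x² − 4x + 7. Remainder: −5.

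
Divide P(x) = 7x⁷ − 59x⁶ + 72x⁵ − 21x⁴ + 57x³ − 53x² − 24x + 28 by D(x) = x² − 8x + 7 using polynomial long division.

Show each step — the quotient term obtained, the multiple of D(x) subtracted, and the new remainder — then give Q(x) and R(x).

Q(x) = 7x⁵ − 3x⁴ − x³ − 8x² + 3; R(x) = 7

Step 1: lead(7x⁷ − 59x⁶ + 72x⁵ − 21x⁴ + 57x³ − 53x² − 24x + 28) ÷ lead(D) = 7x⁷ ÷ x² = 7x⁵. Subtract (7x⁵)·D = 7x⁷ − 56x⁶ + 49x⁵. Remainder: −3x⁶ + 23x⁵ − 21x⁴ + 57x³ − 53x² − 24x + 28.
Step 2: lead(−3x⁶ + 23x⁵ − 21x⁴ + 57x³ − 53x² − 24x + 28) ÷ lead(D) = −3x⁶ ÷ x² = −3x⁴. Subtract (−3x⁴)·D = −3x⁶ + 24x⁵ − 21x⁴. Remainder: −x⁵ + 57x³ − 53x² − 24x + 28.
Step 3: lead(−x⁵ + 57x³ − 53x² − 24x + 28) ÷ lead(D) = −x⁵ ÷ x² = −x³. Subtract (−x³)·D = −x⁵ + 8x⁴ − 7x³. Remainder: −8x⁴ + 64x³ − 53x² − 24x + 28.
Step 4: lead(−8x⁴ + 64x³ − 53x² − 24x + 28) ÷ lead(D) = −8x⁴ ÷ x² = −8x². Subtract (−8x²)·D = −8x⁴ + 64x³ − 56x². Remainder: 3x² − 24x + 28.
Step 5: lead(3x² − 24x + 28) ÷ lead(D) = 3x² ÷ x² = 3. Subtract (3)·D = 3x² − 24x + 21. Remainder: 7.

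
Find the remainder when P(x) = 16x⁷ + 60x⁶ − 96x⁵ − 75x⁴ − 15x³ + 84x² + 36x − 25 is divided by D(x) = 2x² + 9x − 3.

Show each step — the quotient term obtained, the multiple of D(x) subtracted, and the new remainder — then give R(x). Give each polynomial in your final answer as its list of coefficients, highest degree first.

R = [-7]

Step 1: lead(16x⁷ + 60x⁶ − 96x⁵ − 75x⁴ − 15x³ + 84x² + 36x − 25) ÷ lead(D) = 16x⁷ ÷ 2x² = 8x⁵. Subtract (8x⁵)·D = 16x⁷ + 72x⁶ − 24x⁵. Remainder: −12x⁶ − 72x⁵ − 75x⁴ − 15x³ + 84x² + 36x − 25.
Step 2: lead(−12x⁶ − 72x⁵ − 75x⁴ − 15x³ + 84x² + 36x − 25) ÷ lead(D) = −12x⁶ ÷ 2x² = −6x⁴. Subtract (−6x⁴)·D = −12x⁶ − 54x⁵ + 18x⁴. Remainder: −18x⁵ − 93x⁴ − 15x³ + 84x² + 36x − 25.
Step 3: lead(−18x⁵ − 93x⁴ − 15x³ + 84x² + 36x − 25) ÷ lead(D) = −18x⁵ ÷ 2x² = −9x³. Subtract (−9x³)·D = −18x⁵ − 81x⁴ + 27x³. Remainder: −12x⁴ − 42x³ + 84x² + 36x − 25.
Step 4: lead(−12x⁴ − 42x³ + 84x² + 36x − 25) ÷ lead(D) = −12x⁴ ÷ 2x² = −6x². Subtract (−6x²)·D = −12x⁴ − 54x³ + 18x². Remainder: 12x³ + 66x² + 36x − 25.
Step 5: lead(12x³ + 66x² + 36x − 25) ÷ lead(D) = 12x³ ÷ 2x² = 6x. Subtract (6x)·D = 12x³ + 54x² − 18x. Remainder: 12x² + 54x − 25.
Step 6: lead(12x² + 54x − 25) ÷ lead(D) = 12x² ÷ 2x² = 6. Subtract (6)·D = 12x² + 54x − 18. Remainder: −7.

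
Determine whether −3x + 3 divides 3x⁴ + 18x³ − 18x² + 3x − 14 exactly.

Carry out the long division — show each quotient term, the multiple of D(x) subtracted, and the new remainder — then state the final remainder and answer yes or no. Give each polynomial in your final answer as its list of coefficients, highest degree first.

R = [-8], so D(x) is not a factor of P(x). no

Step 1: lead(3x⁴ + 18x³ − 18x² + 3x − 14) ÷ lead(D) = 3x⁴ ÷ −3x = −x³. Subtract (−x³)·D = 3x⁴ − 3x³. Remainder: 21x³ − 18x² + 3x − 14.
Step 2: lead(21x³ − 18x² + 3x − 14) ÷ lead(D) = 21x³ ÷ −3x = −7x². Subtract (−7x²)·D = 21x³ − 21x². Remainder: 3x² + 3x − 14.
Step 3: lead(3x² + 3x − 14) ÷ lead(D) = 3x² ÷ −3x = −x. Subtract (−x)·D = 3x² − 3x. Remainder: 6x − 14.
Step 4: lead(6x − 14) ÷ lead(D) = 6x ÷ −3x = −2. Subtract (−2)·D = 6x − 6. Remainder: −8.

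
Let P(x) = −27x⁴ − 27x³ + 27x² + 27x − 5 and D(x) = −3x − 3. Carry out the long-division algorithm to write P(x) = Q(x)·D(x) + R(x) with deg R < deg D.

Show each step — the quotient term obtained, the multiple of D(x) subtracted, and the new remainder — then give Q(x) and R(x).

Q(x) = 9x³ − 9x; R(x) = −5

Step 1: lead(−27x⁴ − 27x³ + 27x² + 27x − 5) ÷ lead(D) = −27x⁴ ÷ −3x = 9x³. Subtract (9x³)·D = −27x⁴ − 27x³. Remainder: 27x² + 27x − 5.
Step 2: lead(27x² + 27x − 5) ÷ lead(D) = 27x² ÷ −3x = −9x. Subtract (−9x)·D = 27x² + 27x. Remainder: −5.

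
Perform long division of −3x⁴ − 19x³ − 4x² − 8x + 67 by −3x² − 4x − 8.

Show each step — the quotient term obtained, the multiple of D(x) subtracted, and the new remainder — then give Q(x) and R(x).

Step 1: lead(−3x⁴ − 19x³ − 4x² − 8x + 67) ÷ lead(D) = −3x⁴ ÷ −3x² = x². Subtract (x²)·D = −3x⁴ − 4x³ − 8x². Remainder: −15x³ + 4x² − 8x + 67.
Step 2: lead(−15x³ + 4x² − 8x + 67) ÷ lead(D) = −15x³ ÷ −3x² = 5x. Subtract (5x)·D = −15x³ − 20x² − 40x. Remainder: 24x² + 32x + 67.
Step 3: lead(24x² + 32x + 67) ÷ lead(D) = 24x² ÷ −3x² = −8. Subtract (−8)·D = 24x² + 32x + 64. Remainder: 3.

Q(x) = x² + 5x − 8; R(x) = 3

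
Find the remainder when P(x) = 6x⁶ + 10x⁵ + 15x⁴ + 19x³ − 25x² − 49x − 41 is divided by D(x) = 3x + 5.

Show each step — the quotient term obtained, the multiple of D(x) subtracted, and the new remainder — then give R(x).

Step 1: lead(6x⁶ + 10x⁵ + 15x⁴ + 19x³ − 25x² − 49x − 41) ÷ lead(D) = 6x⁶ ÷ 3x = 2x⁵. Subtract (2x⁵)·D = 6x⁶ + 10x⁵. Remainder: 15x⁴ + 19x³ − 25x² − 49x − 41.
Step 2: lead(15x⁴ + 19x³ − 25x² − 49x − 41) ÷ lead(D) = 15x⁴ ÷ 3x = 5x³. Subtract (5x³)·D = 15x⁴ + 25x³. Remainder: −6x³ − 25x² − 49x − 41.
Step 3: lead(−6x³ − 25x² − 49x − 41) ÷ lead(D) = −6x³ ÷ 3x = −2x². Subtract (−2x²)·D = −6x³ − 10x². Remainder: −15x² − 49x − 41.
Step 4: lead(−15x² − 49x − 41) ÷ lead(D) = −15x² ÷ 3x = −5x. Subtract (−5x)·D = −15x² − 25x. Remainder: −24x − 41.
Step 5: lead(−24x − 41) ÷ lead(D) = −24x ÷ 3x = −8. Subtract (−8)·D = −24x − 40. Remainder: −1.

R(x) = −1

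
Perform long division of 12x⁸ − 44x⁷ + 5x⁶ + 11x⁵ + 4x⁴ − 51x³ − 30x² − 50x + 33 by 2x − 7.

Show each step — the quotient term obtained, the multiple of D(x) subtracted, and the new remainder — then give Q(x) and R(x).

Step 1: lead(12x⁸ − 44x⁷ + 5x⁶ + 11x⁵ + 4x⁴ − 51x³ − 30x² − 50x + 33) ÷ lead(D) = 12x⁸ ÷ 2x = 6x⁷. Subtract (6x⁷)·D = 12x⁸ − 42x⁷. Remainder: −2x⁷ + 5x⁶ + 11x⁵ + 4x⁴ − 51x³ − 30x² − 50x + 33.
Step 2: lead(−2x⁷ + 5x⁶ + 11x⁵ + 4x⁴ − 51x³ − 30x² − 50x + 33) ÷ lead(D) = −2x⁷ ÷ 2x = −x⁶. Subtract (−x⁶)·D = −2x⁷ + 7x⁶. Remainder: −2x⁶ + 11x⁵ + 4x⁴ − 51x³ − 30x² − 50x + 33.
Step 3: lead(−2x⁶ + 11x⁵ + 4x⁴ − 51x³ − 30x² − 50x + 33) ÷ lead(D) = −2x⁶ ÷ 2x = −x⁵. Subtract (−x⁵)·D = −2x⁶ + 7x⁵. Remainder: 4x⁵ + 4x⁴ − 51x³ − 30x² − 50x + 33.
Step 4: lead(4x⁵ + 4x⁴ − 51x³ − 30x² − 50x + 33) ÷ lead(D) = 4x⁵ ÷ 2x = 2x⁴. Subtract (2x⁴)·D = 4x⁵ − 14x⁴. Remainder: 18x⁴ − 51x³ − 30x² − 50x + 33.
Step 5: lead(18x⁴ − 51x³ − 30x² − 50x + 33) ÷ lead(D) = 18x⁴ ÷ 2x = 9x³. Subtract (9x³)·D = 18x⁴ − 63x³. Remainder: 12x³ − 30x² − 50x + 33.
Step 6: lead(12x³ − 30x² − 50x + 33) ÷ lead(D) = 12x³ ÷ 2x = 6x². Subtract (6x²)·D = 12x³ − 42x². Remainder: 12x² − 50x + 33.
Step 7: lead(12x² − 50x + 33) ÷ lead(D) = 12x² ÷ 2x = 6x. Subtract (6x)·D = 12x² − 42x. Remainder: −8x + 33.
Step 8: lead(−8x + 33) ÷ lead(D) = −8x ÷ 2x = −4. Subtract (−4)·D = −8x + 28. Remainder: 5.

Q(x) = 6x⁷ − x⁶ − x⁵ + 2x⁴ + 9x³ + 6x² + 6x − 4; R(x) = 5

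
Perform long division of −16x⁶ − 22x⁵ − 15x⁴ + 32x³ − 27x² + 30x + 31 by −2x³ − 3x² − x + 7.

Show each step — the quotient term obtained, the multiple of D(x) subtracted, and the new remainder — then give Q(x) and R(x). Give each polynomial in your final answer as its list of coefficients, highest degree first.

Step 1: lead(−16x⁶ − 22x⁵ − 15x⁴ + 32x³ − 27x² + 30x + 31) ÷ lead(D) = −16x⁶ ÷ −2x³ = 8x³. Subtract (8x³)·D = −16x⁶ − 24x⁵ − 8x⁴ + 56x³. Remainder: 2x⁵ − 7x⁴ − 24x³ − 27x² + 30x + 31.
Step 2: lead(2x⁵ − 7x⁴ − 24x³ − 27x² + 30x + 31) ÷ lead(D) = 2x⁵ ÷ −2x³ = −x². Subtract (−x²)·D = 2x⁵ + 3x⁴ + x³ − 7x². Remainder: −10x⁴ − 25x³ − 20x² + 30x + 31.
Step 3: lead(−10x⁴ − 25x³ − 20x² + 30x + 31) ÷ lead(D) = −10x⁴ ÷ −2x³ = 5x. Subtract (5x)·D = −10x⁴ − 15x³ − 5x² + 35x. Remainder: −10x³ − 15x² − 5x + 31.
Step 4: lead(−10x³ − 15x² − 5x + 31) ÷ lead(D) = −10x³ ÷ −2x³ = 5. Subtract (5)·D = −10x³ − 15x² − 5x + 35. Remainder: −4.

Q = [8, -1, 5, 5]; R = [-4]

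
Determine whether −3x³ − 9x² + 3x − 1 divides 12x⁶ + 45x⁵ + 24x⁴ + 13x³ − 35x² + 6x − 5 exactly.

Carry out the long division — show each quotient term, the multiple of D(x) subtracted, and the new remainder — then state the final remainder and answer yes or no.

R(x) = −2x² − 6x − 2, so D(x) is not a factor of P(x). no

Step 1: lead(12x⁶ + 45x⁵ + 24x⁴ + 13x³ − 35x² + 6x − 5) ÷ lead(D) = 12x⁶ ÷ −3x³ = −4x³. Subtract (−4x³)·D = 12x⁶ + 36x⁵ − 12x⁴ + 4x³. Remainder: 9x⁵ + 36x⁴ + 9x³ − 35x² + 6x − 5.
Step 2: lead(9x⁵ + 36x⁴ + 9x³ − 35x² + 6x − 5) ÷ lead(D) = 9x⁵ ÷ −3x³ = −3x². Subtract (−3x²)·D = 9x⁵ + 27x⁴ − 9x³ + 3x². Remainder: 9x⁴ + 18x³ − 38x² + 6x − 5.
Step 3: lead(9x⁴ + 18x³ − 38x² + 6x − 5) ÷ lead(D) = 9x⁴ ÷ −3x³ = −3x. Subtract (−3x)·D = 9x⁴ + 27x³ − 9x² + 3x. Remainder: −9x³ − 29x² + 3x − 5.
Step 4: lead(−9x³ − 29x² + 3x − 5) ÷ lead(D) = −9x³ ÷ −3x³ = 3. Subtract (3)·D = −9x³ − 27x² + 9x − 3. Remainder: −2x² − 6x − 2.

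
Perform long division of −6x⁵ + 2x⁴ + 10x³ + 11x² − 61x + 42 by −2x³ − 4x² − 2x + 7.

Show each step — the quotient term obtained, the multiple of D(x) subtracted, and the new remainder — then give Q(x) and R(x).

Step 1: lead(−6x⁵ + 2x⁴ + 10x³ + 11x² − 61x + 42) ÷ lead(D) = −6x⁵ ÷ −2x³ = 3x². Subtract (3x²)·D = −6x⁵ − 12x⁴ − 6x³ + 21x². Remainder: 14x⁴ + 16x³ − 10x² − 61x + 42.
Step 2: lead(14x⁴ + 16x³ − 10x² − 61x + 42) ÷ lead(D) = 14x⁴ ÷ −2x³ = −7x. Subtract (−7x)·D = 14x⁴ + 28x³ + 14x² − 49x. Remainder: −12x³ − 24x² − 12x + 42.
Step 3: lead(−12x³ − 24x² − 12x + 42) ÷ lead(D) = −12x³ ÷ −2x³ = 6. Subtract (6)·D = −12x³ − 24x² − 12x + 42. Remainder: 0.

Q(x) = 3x² − 7x + 6; R(x) = 0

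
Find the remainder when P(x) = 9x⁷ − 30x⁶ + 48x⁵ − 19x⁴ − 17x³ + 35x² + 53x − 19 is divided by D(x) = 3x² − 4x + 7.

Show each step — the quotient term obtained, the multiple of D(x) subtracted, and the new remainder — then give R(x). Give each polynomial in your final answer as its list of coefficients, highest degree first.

R = [9, 9]

Step 1: lead(9x⁷ − 30x⁶ + 48x⁵ − 19x⁴ − 17x³ + 35x² + 53x − 19) ÷ lead(D) = 9x⁷ ÷ 3x² = 3x⁵. Subtract (3x⁵)·D = 9x⁷ − 12x⁶ + 21x⁵. Remainder: −18x⁶ + 27x⁵ − 19x⁴ − 17x³ + 35x² + 53x − 19.
Step 2: lead(−18x⁶ + 27x⁵ − 19x⁴ − 17x³ + 35x² + 53x − 19) ÷ lead(D) = −18x⁶ ÷ 3x² = −6x⁴. Subtract (−6x⁴)·D = −18x⁶ + 24x⁵ − 42x⁴. Remainder: 3x⁵ + 23x⁴ − 17x³ + 35x² + 53x − 19.
Step 3: lead(3x⁵ + 23x⁴ − 17x³ + 35x² + 53x − 19) ÷ lead(D) = 3x⁵ ÷ 3x² = x³. Subtract (x³)·D = 3x⁵ − 4x⁴ + 7x³. Remainder: 27x⁴ − 24x³ + 35x² + 53x − 19.
Step 4: lead(27x⁴ − 24x³ + 35x² + 53x − 19) ÷ lead(D) = 27x⁴ ÷ 3x² = 9x². Subtract (9x²)·D = 27x⁴ − 36x³ + 63x². Remainder: 12x³ − 28x² + 53x − 19.
Step 5: lead(12x³ − 28x² + 53x − 19) ÷ lead(D) = 12x³ ÷ 3x² = 4x. Subtract (4x)·D = 12x³ − 16x² + 28x. Remainder: −12x² + 25x − 19.
Step 6: lead(−12x² + 25x − 19) ÷ lead(D) = −12x² ÷ 3x² = −4. Subtract (−4)·D = −12x² + 16x − 28. Remainder: 9x + 9.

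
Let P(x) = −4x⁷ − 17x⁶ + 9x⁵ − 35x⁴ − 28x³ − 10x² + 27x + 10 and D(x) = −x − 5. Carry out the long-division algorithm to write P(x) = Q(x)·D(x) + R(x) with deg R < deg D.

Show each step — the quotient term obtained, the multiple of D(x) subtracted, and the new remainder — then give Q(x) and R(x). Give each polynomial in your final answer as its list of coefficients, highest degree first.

Step 1: lead(−4x⁷ − 17x⁶ + 9x⁵ − 35x⁴ − 28x³ − 10x² + 27x + 10) ÷ lead(D) = −4x⁷ ÷ −x = 4x⁶. Subtract (4x⁶)·D = −4x⁷ − 20x⁶. Remainder: 3x⁶ + 9x⁵ − 35x⁴ − 28x³ − 10x² + 27x + 10.
Step 2: lead(3x⁶ + 9x⁵ − 35x⁴ − 28x³ − 10x² + 27x + 10) ÷ lead(D) = 3x⁶ ÷ −x = −3x⁵. Subtract (−3x⁵)·D = 3x⁶ + 15x⁵. Remainder: −6x⁵ − 35x⁴ − 28x³ − 10x² + 27x + 10.
Step 3: lead(−6x⁵ − 35x⁴ − 28x³ − 10x² + 27x + 10) ÷ lead(D) = −6x⁵ ÷ −x = 6x⁴. Subtract (6x⁴)·D = −6x⁵ − 30x⁴. Remainder: −5x⁴ − 28x³ − 10x² + 27x + 10.
Step 4: lead(−5x⁴ − 28x³ − 10x² + 27x + 10) ÷ lead(D) = −5x⁴ ÷ −x = 5x³. Subtract (5x³)·D = −5x⁴ − 25x³. Remainder: −3x³ − 10x² + 27x + 10.
Step 5: lead(−3x³ − 10x² + 27x + 10) ÷ lead(D) = −3x³ ÷ −x = 3x². Subtract (3x²)·D = −3x³ − 15x². Remainder: 5x² + 27x + 10.
Step 6: lead(5x² + 27x + 10) ÷ lead(D) = 5x² ÷ −x = −5x. Subtract (−5x)·D = 5x² + 25x. Remainder: 2x + 10.
Step 7: lead(2x + 10) ÷ lead(D) = 2x ÷ −x = −2. Subtract (−2)·D = 2x + 10. Remainder: 0.

Q = [4, -3, 6, 5, 3, -5, -2]; R = [0]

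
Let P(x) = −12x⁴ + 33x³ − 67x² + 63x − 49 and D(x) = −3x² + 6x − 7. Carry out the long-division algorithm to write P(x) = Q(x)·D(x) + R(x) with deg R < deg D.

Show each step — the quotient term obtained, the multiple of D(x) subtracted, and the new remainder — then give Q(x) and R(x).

Step 1: lead(−12x⁴ + 33x³ − 67x² + 63x − 49) ÷ lead(D) = −12x⁴ ÷ −3x² = 4x². Subtract (4x²)·D = −12x⁴ + 24x³ − 28x². Remainder: 9x³ − 39x² + 63x − 49.
Step 2: lead(9x³ − 39x² + 63x − 49) ÷ lead(D) = 9x³ ÷ −3x² = −3x. Subtract (−3x)·D = 9x³ − 18x² + 21x. Remainder: −21x² + 42x − 49.
Step 3: lead(−21x² + 42x − 49) ÷ lead(D) = −21x² ÷ −3x² = 7. Subtract (7)·D = −21x² + 42x − 49. Remainder: 0.

Q(x) = 4x² − 3x + 7; R(x) = 0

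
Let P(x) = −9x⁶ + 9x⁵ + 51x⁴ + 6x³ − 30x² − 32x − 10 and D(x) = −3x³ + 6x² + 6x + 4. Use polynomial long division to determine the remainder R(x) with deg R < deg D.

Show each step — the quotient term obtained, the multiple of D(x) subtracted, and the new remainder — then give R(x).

Step 1: lead(−9x⁶ + 9x⁵ + 51x⁴ + 6x³ − 30x² − 32x − 10) ÷ lead(D) = −9x⁶ ÷ −3x³ = 3x³. Subtract (3x³)·D = −9x⁶ + 18x⁵ + 18x⁴ + 12x³. Remainder: −9x⁵ + 33x⁴ − 6x³ − 30x² − 32x − 10.
Step 2: lead(−9x⁵ + 33x⁴ − 6x³ − 30x² − 32x − 10) ÷ lead(D) = −9x⁵ ÷ −3x³ = 3x². Subtract (3x²)·D = −9x⁵ + 18x⁴ + 18x³ + 12x². Remainder: 15x⁴ − 24x³ − 42x² − 32x − 10.
Step 3: lead(15x⁴ − 24x³ − 42x² − 32x − 10) ÷ lead(D) = 15x⁴ ÷ −3x³ = −5x. Subtract (−5x)·D = 15x⁴ − 30x³ − 30x² − 20x. Remainder: 6x³ − 12x² − 12x − 10.
Step 4: lead(6x³ − 12x² − 12x − 10) ÷ lead(D) = 6x³ ÷ −3x³ = −2. Subtract (−2)·D = 6x³ − 12x² − 12x − 8. Remainder: −2.

R(x) = −2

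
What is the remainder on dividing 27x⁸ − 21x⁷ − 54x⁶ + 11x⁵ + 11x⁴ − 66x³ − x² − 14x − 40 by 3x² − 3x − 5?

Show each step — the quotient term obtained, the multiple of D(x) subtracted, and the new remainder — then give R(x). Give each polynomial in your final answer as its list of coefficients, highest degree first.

R = [-7, 5]

Step 1: lead(27x⁸ − 21x⁷ − 54x⁶ + 11x⁵ + 11x⁴ − 66x³ − x² − 14x − 40) ÷ lead(D) = 27x⁸ ÷ 3x² = 9x⁶. Subtract (9x⁶)·D = 27x⁸ − 27x⁷ − 45x⁶. Remainder: 6x⁷ − 9x⁶ + 11x⁵ + 11x⁴ − 66x³ − x² − 14x − 40.
Step 2: lead(6x⁷ − 9x⁶ + 11x⁵ + 11x⁴ − 66x³ − x² − 14x − 40) ÷ lead(D) = 6x⁷ ÷ 3x² = 2x⁵. Subtract (2x⁵)·D = 6x⁷ − 6x⁶ − 10x⁵. Remainder: −3x⁶ + 21x⁵ + 11x⁴ − 66x³ − x² − 14x − 40.
Step 3: lead(−3x⁶ + 21x⁵ + 11x⁴ − 66x³ − x² − 14x − 40) ÷ lead(D) = −3x⁶ ÷ 3x² = −x⁴. Subtract (−x⁴)·D = −3x⁶ + 3x⁵ + 5x⁴. Remainder: 18x⁵ + 6x⁴ − 66x³ − x² − 14x − 40.
Step 4: lead(18x⁵ + 6x⁴ − 66x³ − x² − 14x − 40) ÷ lead(D) = 18x⁵ ÷ 3x² = 6x³. Subtract (6x³)·D = 18x⁵ − 18x⁴ − 30x³. Remainder: 24x⁴ − 36x³ − x² − 14x − 40.
Step 5: lead(24x⁴ − 36x³ − x² − 14x − 40) ÷ lead(D) = 24x⁴ ÷ 3x² = 8x². Subtract (8x²)·D = 24x⁴ − 24x³ − 40x². Remainder: −12x³ + 39x² − 14x − 40.
Step 6: lead(−12x³ + 39x² − 14x − 40) ÷ lead(D) = −12x³ ÷ 3x² = −4x. Subtract (−4x)·D = −12x³ + 12x² + 20x. Remainder: 27x² − 34x − 40.
Step 7: lead(27x² − 34x − 40) ÷ lead(D) = 27x² ÷ 3x² = 9. Subtract (9)·D = 27x² − 27x − 45. Remainder: −7x + 5.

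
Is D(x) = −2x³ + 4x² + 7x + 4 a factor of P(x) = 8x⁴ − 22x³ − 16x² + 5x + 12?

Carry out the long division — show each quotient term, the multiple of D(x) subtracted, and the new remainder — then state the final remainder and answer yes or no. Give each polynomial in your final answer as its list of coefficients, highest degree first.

Step 1: lead(8x⁴ − 22x³ − 16x² + 5x + 12) ÷ lead(D) = 8x⁴ ÷ −2x³ = −4x. Subtract (−4x)·D = 8x⁴ − 16x³ − 28x² − 16x. Remainder: −6x³ + 12x² + 21x + 12.
Step 2: lead(−6x³ + 12x² + 21x + 12) ÷ lead(D) = −6x³ ÷ −2x³ = 3. Subtract (3)·D = −6x³ + 12x² + 21x + 12. Remainder: 0.

R = [0], so D(x) is a factor of P(x). yes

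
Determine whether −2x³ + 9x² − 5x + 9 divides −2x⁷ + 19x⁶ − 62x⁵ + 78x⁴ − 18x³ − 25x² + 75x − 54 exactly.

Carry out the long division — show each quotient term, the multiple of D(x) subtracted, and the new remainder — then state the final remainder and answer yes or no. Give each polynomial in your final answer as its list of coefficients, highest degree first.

R = [0], so D(x) is a factor of P(x). yes

Step 1: lead(−2x⁷ + 19x⁶ − 62x⁵ + 78x⁴ − 18x³ − 25x² + 75x − 54) ÷ lead(D) = −2x⁷ ÷ −2x³ = x⁴. Subtract (x⁴)·D = −2x⁷ + 9x⁶ − 5x⁵ + 9x⁴. Remainder: 10x⁶ − 57x⁵ + 69x⁴ − 18x³ − 25x² + 75x − 54.
Step 2: lead(10x⁶ − 57x⁵ + 69x⁴ − 18x³ − 25x² + 75x − 54) ÷ lead(D) = 10x⁶ ÷ −2x³ = −5x³. Subtract (−5x³)·D = 10x⁶ − 45x⁵ + 25x⁴ − 45x³. Remainder: −12x⁵ + 44x⁴ + 27x³ − 25x² + 75x − 54.
Step 3: lead(−12x⁵ + 44x⁴ + 27x³ − 25x² + 75x − 54) ÷ lead(D) = −12x⁵ ÷ −2x³ = 6x². Subtract (6x²)·D = −12x⁵ + 54x⁴ − 30x³ + 54x². Remainder: −10x⁴ + 57x³ − 79x² + 75x − 54.
Step 4: lead(−10x⁴ + 57x³ − 79x² + 75x − 54) ÷ lead(D) = −10x⁴ ÷ −2x³ = 5x. Subtract (5x)·D = −10x⁴ + 45x³ − 25x² + 45x. Remainder: 12x³ − 54x² + 30x − 54.
Step 5: lead(12x³ − 54x² + 30x − 54) ÷ lead(D) = 12x³ ÷ −2x³ = −6. Subtract (−6)·D = 12x³ − 54x² + 30x − 54. Remainder: 0.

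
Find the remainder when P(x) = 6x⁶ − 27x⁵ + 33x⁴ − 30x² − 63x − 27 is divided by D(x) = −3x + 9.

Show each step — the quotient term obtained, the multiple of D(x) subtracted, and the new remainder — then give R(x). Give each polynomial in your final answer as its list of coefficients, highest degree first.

Step 1: lead(6x⁶ − 27x⁵ + 33x⁴ − 30x² − 63x − 27) ÷ lead(D) = 6x⁶ ÷ −3x = −2x⁵. Subtract (−2x⁵)·D = 6x⁶ − 18x⁵. Remainder: −9x⁵ + 33x⁴ − 30x² − 63x − 27.
Step 2: lead(−9x⁵ + 33x⁴ − 30x² − 63x − 27) ÷ lead(D) = −9x⁵ ÷ −3x = 3x⁴. Subtract (3x⁴)·D = −9x⁵ + 27x⁴. Remainder: 6x⁴ − 30x² − 63x − 27.
Step 3: lead(6x⁴ − 30x² − 63x − 27) ÷ lead(D) = 6x⁴ ÷ −3x = −2x³. Subtract (−2x³)·D = 6x⁴ − 18x³. Remainder: 18x³ − 30x² − 63x − 27.
Step 4: lead(18x³ − 30x² − 63x − 27) ÷ lead(D) = 18x³ ÷ −3x = −6x². Subtract (−6x²)·D = 18x³ − 54x². Remainder: 24x² − 63x − 27.
Step 5: lead(24x² − 63x − 27) ÷ lead(D) = 24x² ÷ −3x = −8x. Subtract (−8x)·D = 24x² − 72x. Remainder: 9x − 27.
Step 6: lead(9x − 27) ÷ lead(D) = 9x ÷ −3x = −3. Subtract (−3)·D = 9x − 27. Remainder: 0.

R = [0]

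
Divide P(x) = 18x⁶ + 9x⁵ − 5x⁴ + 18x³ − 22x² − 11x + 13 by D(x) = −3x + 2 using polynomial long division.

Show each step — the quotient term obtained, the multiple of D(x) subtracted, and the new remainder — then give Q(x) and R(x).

Step 1: lead(18x⁶ + 9x⁵ − 5x⁴ + 18x³ − 22x² − 11x + 13) ÷ lead(D) = 18x⁶ ÷ −3x = −6x⁵. Subtract (−6x⁵)·D = 18x⁶ − 12x⁵. Remainder: 21x⁵ − 5x⁴ + 18x³ − 22x² − 11x + 13.
Step 2: lead(21x⁵ − 5x⁴ + 18x³ − 22x² − 11x + 13) ÷ lead(D) = 21x⁵ ÷ −3x = −7x⁴. Subtract (−7x⁴)·D = 21x⁵ − 14x⁴. Remainder: 9x⁴ + 18x³ − 22x² − 11x + 13.
Step 3: lead(9x⁴ + 18x³ − 22x² − 11x + 13) ÷ lead(D) = 9x⁴ ÷ −3x = −3x³. Subtract (−3x³)·D = 9x⁴ − 6x³. Remainder: 24x³ − 22x² − 11x + 13.
Step 4: lead(24x³ − 22x² − 11x + 13) ÷ lead(D) = 24x³ ÷ −3x = −8x². Subtract (−8x²)·D = 24x³ − 16x². Remainder: −6x² − 11x + 13.
Step 5: lead(−6x² − 11x + 13) ÷ lead(D) = −6x² ÷ −3x = 2x. Subtract (2x)·D = −6x² + 4x. Remainder: −15x + 13.
Step 6: lead(−15x + 13) ÷ lead(D) = −15x ÷ −3x = 5. Subtract (5)·D = −15x + 10. Remainder: 3.

Q(x) = −6x⁵ − 7x⁴ − 3x³ − 8x² + 2x + 5; R(x) = 3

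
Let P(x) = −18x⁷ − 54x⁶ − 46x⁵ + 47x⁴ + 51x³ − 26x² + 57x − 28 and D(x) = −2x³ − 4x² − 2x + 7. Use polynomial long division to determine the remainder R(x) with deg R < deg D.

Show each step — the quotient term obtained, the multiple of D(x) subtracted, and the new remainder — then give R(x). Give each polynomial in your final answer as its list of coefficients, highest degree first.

Step 1: lead(−18x⁷ − 54x⁶ − 46x⁵ + 47x⁴ + 51x³ − 26x² + 57x − 28) ÷ lead(D) = −18x⁷ ÷ −2x³ = 9x⁴. Subtract (9x⁴)·D = −18x⁷ − 36x⁶ − 18x⁵ + 63x⁴. Remainder: −18x⁶ − 28x⁵ − 16x⁴ + 51x³ − 26x² + 57x − 28.
Step 2: lead(−18x⁶ − 28x⁵ − 16x⁴ + 51x³ − 26x² + 57x − 28) ÷ lead(D) = −18x⁶ ÷ −2x³ = 9x³. Subtract (9x³)·D = −18x⁶ − 36x⁵ − 18x⁴ + 63x³. Remainder: 8x⁵ + 2x⁴ − 12x³ − 26x² + 57x − 28.
Step 3: lead(8x⁵ + 2x⁴ − 12x³ − 26x² + 57x − 28) ÷ lead(D) = 8x⁵ ÷ −2x³ = −4x². Subtract (−4x²)·D = 8x⁵ + 16x⁴ + 8x³ − 28x². Remainder: −14x⁴ − 20x³ + 2x² + 57x − 28.
Step 4: lead(−14x⁴ − 20x³ + 2x² + 57x − 28) ÷ lead(D) = −14x⁴ ÷ −2x³ = 7x. Subtract (7x)·D = −14x⁴ − 28x³ − 14x² + 49x. Remainder: 8x³ + 16x² + 8x − 28.
Step 5: lead(8x³ + 16x² + 8x − 28) ÷ lead(D) = 8x³ ÷ −2x³ = −4. Subtract (−4)·D = 8x³ + 16x² + 8x − 28. Remainder: 0.

R = [0]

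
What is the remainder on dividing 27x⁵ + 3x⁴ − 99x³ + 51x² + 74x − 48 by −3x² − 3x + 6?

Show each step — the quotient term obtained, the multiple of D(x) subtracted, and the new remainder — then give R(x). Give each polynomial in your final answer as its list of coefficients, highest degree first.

Step 1: lead(27x⁵ + 3x⁴ − 99x³ + 51x² + 74x − 48) ÷ lead(D) = 27x⁵ ÷ −3x² = −9x³. Subtract (−9x³)·D = 27x⁵ + 27x⁴ − 54x³. Remainder: −24x⁴ − 45x³ + 51x² + 74x − 48.
Step 2: lead(−24x⁴ − 45x³ + 51x² + 74x − 48) ÷ lead(D) = −24x⁴ ÷ −3x² = 8x². Subtract (8x²)·D = −24x⁴ − 24x³ + 48x². Remainder: −21x³ + 3x² + 74x − 48.
Step 3: lead(−21x³ + 3x² + 74x − 48) ÷ lead(D) = −21x³ ÷ −3x² = 7x. Subtract (7x)·D = −21x³ − 21x² + 42x. Remainder: 24x² + 32x − 48.
Step 4: lead(24x² + 32x − 48) ÷ lead(D) = 24x² ÷ −3x² = −8. Subtract (−8)·D = 24x² + 24x − 48. Remainder: 8x.

R = [8, 0]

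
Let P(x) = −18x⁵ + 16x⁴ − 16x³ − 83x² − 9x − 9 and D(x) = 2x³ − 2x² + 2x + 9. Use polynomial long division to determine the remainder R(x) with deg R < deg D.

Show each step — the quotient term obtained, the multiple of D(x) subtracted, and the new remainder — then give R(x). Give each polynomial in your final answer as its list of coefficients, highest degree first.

R = [-9]

Step 1: lead(−18x⁵ + 16x⁴ − 16x³ − 83x² − 9x − 9) ÷ lead(D) = −18x⁵ ÷ 2x³ = −9x². Subtract (−9x²)·D = −18x⁵ + 18x⁴ − 18x³ − 81x². Remainder: −2x⁴ + 2x³ − 2x² − 9x − 9.
Step 2: lead(−2x⁴ + 2x³ − 2x² − 9x − 9) ÷ lead(D) = −2x⁴ ÷ 2x³ = −x. Subtract (−x)·D = −2x⁴ + 2x³ − 2x² − 9x. Remainder: −9.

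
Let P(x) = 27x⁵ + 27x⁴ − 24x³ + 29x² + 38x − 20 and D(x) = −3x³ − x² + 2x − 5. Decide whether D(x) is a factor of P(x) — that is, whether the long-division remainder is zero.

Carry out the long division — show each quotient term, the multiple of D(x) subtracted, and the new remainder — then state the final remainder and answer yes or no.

Step 1: lead(27x⁵ + 27x⁴ − 24x³ + 29x² + 38x − 20) ÷ lead(D) = 27x⁵ ÷ −3x³ = −9x². Subtract (−9x²)·D = 27x⁵ + 9x⁴ − 18x³ + 45x². Remainder: 18x⁴ − 6x³ − 16x² + 38x − 20.
Step 2: lead(18x⁴ − 6x³ − 16x² + 38x − 20) ÷ lead(D) = 18x⁴ ÷ −3x³ = −6x. Subtract (−6x)·D = 18x⁴ + 6x³ − 12x² + 30x. Remainder: −12x³ − 4x² + 8x − 20.
Step 3: lead(−12x³ − 4x² + 8x − 20) ÷ lead(D) = −12x³ ÷ −3x³ = 4. Subtract (4)·D = −12x³ − 4x² + 8x − 20. Remainder: 0.

R(x) = 0, so D(x) is a factor of P(x). yes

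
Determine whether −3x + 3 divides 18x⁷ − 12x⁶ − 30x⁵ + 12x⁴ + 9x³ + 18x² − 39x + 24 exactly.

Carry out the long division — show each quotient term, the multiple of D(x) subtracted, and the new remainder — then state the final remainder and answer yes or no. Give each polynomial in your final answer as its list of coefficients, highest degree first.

R = [0], so D(x) is a factor of P(x). yes

Step 1: lead(18x⁷ − 12x⁶ − 30x⁵ + 12x⁴ + 9x³ + 18x² − 39x + 24) ÷ lead(D) = 18x⁷ ÷ −3x = −6x⁶. Subtract (−6x⁶)·D = 18x⁷ − 18x⁶. Remainder: 6x⁶ − 30x⁵ + 12x⁴ + 9x³ + 18x² − 39x + 24.
Step 2: lead(6x⁶ − 30x⁵ + 12x⁴ + 9x³ + 18x² − 39x + 24) ÷ lead(D) = 6x⁶ ÷ −3x = −2x⁵. Subtract (−2x⁵)·D = 6x⁶ − 6x⁵. Remainder: −24x⁵ + 12x⁴ + 9x³ + 18x² − 39x + 24.
Step 3: lead(−24x⁵ + 12x⁴ + 9x³ + 18x² − 39x + 24) ÷ lead(D) = −24x⁵ ÷ −3x = 8x⁴. Subtract (8x⁴)·D = −24x⁵ + 24x⁴. Remainder: −12x⁴ + 9x³ + 18x² − 39x + 24.
Step 4: lead(−12x⁴ + 9x³ + 18x² − 39x + 24) ÷ lead(D) = −12x⁴ ÷ −3x = 4x³. Subtract (4x³)·D = −12x⁴ + 12x³. Remainder: −3x³ + 18x² − 39x + 24.
Step 5: lead(−3x³ + 18x² − 39x + 24) ÷ lead(D) = −3x³ ÷ −3x = x². Subtract (x²)·D = −3x³ + 3x². Remainder: 15x² − 39x + 24.
Step 6: lead(15x² − 39x + 24) ÷ lead(D) = 15x² ÷ −3x = −5x. Subtract (−5x)·D = 15x² − 15x. Remainder: −24x + 24.
Step 7: lead(−24x + 24) ÷ lead(D) = −24x ÷ −3x = 8. Subtract (8)·D = −24x + 24. Remainder: 0.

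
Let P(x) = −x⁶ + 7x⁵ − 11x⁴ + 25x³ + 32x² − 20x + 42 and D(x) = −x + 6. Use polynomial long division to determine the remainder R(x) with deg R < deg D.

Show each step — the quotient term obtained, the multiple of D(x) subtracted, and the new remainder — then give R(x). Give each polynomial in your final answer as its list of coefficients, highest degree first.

Step 1: lead(−x⁶ + 7x⁵ − 11x⁴ + 25x³ + 32x² − 20x + 42) ÷ lead(D) = −x⁶ ÷ −x = x⁵. Subtract (x⁵)·D = −x⁶ + 6x⁵. Remainder: x⁵ − 11x⁴ + 25x³ + 32x² − 20x + 42.
Step 2: lead(x⁵ − 11x⁴ + 25x³ + 32x² − 20x + 42) ÷ lead(D) = x⁵ ÷ −x = −x⁴. Subtract (−x⁴)·D = x⁵ − 6x⁴. Remainder: −5x⁴ + 25x³ + 32x² − 20x + 42.
Step 3: lead(−5x⁴ + 25x³ + 32x² − 20x + 42) ÷ lead(D) = −5x⁴ ÷ −x = 5x³. Subtract (5x³)·D = −5x⁴ + 30x³. Remainder: −5x³ + 32x² − 20x + 42.
Step 4: lead(−5x³ + 32x² − 20x + 42) ÷ lead(D) = −5x³ ÷ −x = 5x². Subtract (5x²)·D = −5x³ + 30x². Remainder: 2x² − 20x + 42.
Step 5: lead(2x² − 20x + 42) ÷ lead(D) = 2x² ÷ −x = −2x. Subtract (−2x)·D = 2x² − 12x. Remainder: −8x + 42.
Step 6: lead(−8x + 42) ÷ lead(D) = −8x ÷ −x = 8. Subtract (8)·D = −8x + 48. Remainder: −6.

R = [-6]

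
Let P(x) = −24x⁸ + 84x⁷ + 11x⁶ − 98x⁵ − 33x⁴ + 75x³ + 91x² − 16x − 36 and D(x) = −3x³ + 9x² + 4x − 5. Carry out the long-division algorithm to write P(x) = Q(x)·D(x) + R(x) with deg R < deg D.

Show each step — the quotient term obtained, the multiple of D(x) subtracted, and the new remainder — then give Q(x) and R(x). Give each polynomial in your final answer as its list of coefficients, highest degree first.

Q = [8, -4, -5, -1, 8, 6]; R = [-6]

Step 1: lead(−24x⁸ + 84x⁷ + 11x⁶ − 98x⁵ − 33x⁴ + 75x³ + 91x² − 16x − 36) ÷ lead(D) = −24x⁸ ÷ −3x³ = 8x⁵. Subtract (8x⁵)·D = −24x⁸ + 72x⁷ + 32x⁶ − 40x⁵. Remainder: 12x⁷ − 21x⁶ − 58x⁵ − 33x⁴ + 75x³ + 91x² − 16x − 36.
Step 2: lead(12x⁷ − 21x⁶ − 58x⁵ − 33x⁴ + 75x³ + 91x² − 16x − 36) ÷ lead(D) = 12x⁷ ÷ −3x³ = −4x⁴. Subtract (−4x⁴)·D = 12x⁷ − 36x⁶ − 16x⁵ + 20x⁴. Remainder: 15x⁶ − 42x⁵ − 53x⁴ + 75x³ + 91x² − 16x − 36.
Step 3: lead(15x⁶ − 42x⁵ − 53x⁴ + 75x³ + 91x² − 16x − 36) ÷ lead(D) = 15x⁶ ÷ −3x³ = −5x³. Subtract (−5x³)·D = 15x⁶ − 45x⁵ − 20x⁴ + 25x³. Remainder: 3x⁵ − 33x⁴ + 50x³ + 91x² − 16x − 36.
Step 4: lead(3x⁵ − 33x⁴ + 50x³ + 91x² − 16x − 36) ÷ lead(D) = 3x⁵ ÷ −3x³ = −x². Subtract (−x²)·D = 3x⁵ − 9x⁴ − 4x³ + 5x². Remainder: −24x⁴ + 54x³ + 86x² − 16x − 36.
Step 5: lead(−24x⁴ + 54x³ + 86x² − 16x − 36) ÷ lead(D) = −24x⁴ ÷ −3x³ = 8x. Subtract (8x)·D = −24x⁴ + 72x³ + 32x² − 40x. Remainder: −18x³ + 54x² + 24x − 36.
Step 6: lead(−18x³ + 54x² + 24x − 36) ÷ lead(D) = −18x³ ÷ −3x³ = 6. Subtract (6)·D = −18x³ + 54x² + 24x − 30. Remainder: −6.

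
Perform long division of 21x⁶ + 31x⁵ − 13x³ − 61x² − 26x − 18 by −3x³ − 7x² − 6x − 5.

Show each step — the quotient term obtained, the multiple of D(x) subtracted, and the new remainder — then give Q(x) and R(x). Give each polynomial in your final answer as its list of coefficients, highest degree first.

Q = [-7, 6, 0, 4]; R = [-3, -2, 2]

Step 1: lead(21x⁶ + 31x⁵ − 13x³ − 61x² − 26x − 18) ÷ lead(D) = 21x⁶ ÷ −3x³ = −7x³. Subtract (−7x³)·D = 21x⁶ + 49x⁵ + 42x⁴ + 35x³. Remainder: −18x⁵ − 42x⁴ − 48x³ − 61x² − 26x − 18.
Step 2: lead(−18x⁵ − 42x⁴ − 48x³ − 61x² − 26x − 18) ÷ lead(D) = −18x⁵ ÷ −3x³ = 6x². Subtract (6x²)·D = −18x⁵ − 42x⁴ − 36x³ − 30x². Remainder: −12x³ − 31x² − 26x − 18.
Step 3: lead(−12x³ − 31x² − 26x − 18) ÷ lead(D) = −12x³ ÷ −3x³ = 4. Subtract (4)·D = −12x³ − 28x² − 24x − 20. Remainder: −3x² − 2x + 2.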